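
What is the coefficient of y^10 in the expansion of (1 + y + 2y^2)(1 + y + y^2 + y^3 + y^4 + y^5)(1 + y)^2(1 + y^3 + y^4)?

(1 + y + 2y^2) has coefficients 1,1,2 for degrees 0…2.
(1 + y + y^2 + y^3 + y^4 + y^5) has coefficients 1,1,1,1,1,1,0,0,0,0,0 for degrees 0…10.
Multiplying by (1 + y)^2 gives running coefficients 1,3,4,4,4,4,3,1,0,0,0 for degrees 0…10.
Finally multiplying by (1 + y^3 + y^4), the product of all factors after the first has coefficients 1,3,4,5,8,11,11,9,8,7,4 for degrees 0…10.
[y^10] = 1·4 + 1·7 + 2·8 = 27.

27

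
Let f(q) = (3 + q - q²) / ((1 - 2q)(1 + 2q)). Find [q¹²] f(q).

The denominator gives the recurrence a_n = 4a_(n−2) for n ≥ 3; the numerator fixes a_0 = 3, a_1 = 1, a_2 = 11.
Iterating: 3, 1, 11, 4, 44, 16, 176, 64, 704, 256, 2816, 1024, 11264, so a_12 = 11264.

11264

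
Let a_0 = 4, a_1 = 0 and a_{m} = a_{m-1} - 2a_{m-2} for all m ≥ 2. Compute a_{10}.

The ordinary generating function has denominator 1 - q + 2q^2.
Iterating the recurrence: a_0,…,a_{10} = 4, 0, -8, -8, 8, 24, 8, -40, -56, 24, 136.

136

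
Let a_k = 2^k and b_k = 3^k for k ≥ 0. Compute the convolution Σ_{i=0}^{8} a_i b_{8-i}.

19171

This is [x^8] in the product of the two ordinary generating functions.
Σ = 1·6561 + 2·2187 + 4·729 + 8·243 + 16·81 + 32·27 + 64·9 + 128·3 + 256·1 = 19171.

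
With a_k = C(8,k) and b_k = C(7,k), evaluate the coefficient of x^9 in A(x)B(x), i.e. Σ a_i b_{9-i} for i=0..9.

5005

This is [x^9] in the product of the two ordinary generating functions.
Σ = 1·0 + 8·0 + 28·1 + 56·7 + 70·21 + 56·35 + 28·35 + 8·21 + 1·7 + 0·1 = 5005.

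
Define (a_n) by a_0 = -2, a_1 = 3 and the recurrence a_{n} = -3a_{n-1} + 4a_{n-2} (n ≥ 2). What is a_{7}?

The ordinary generating function has denominator 1 + 3z - 4z^2.
Iterating the recurrence: a_0,…,a_{7} = -2, 3, -17, 63, -257, 1023, -4097, 16383.

16383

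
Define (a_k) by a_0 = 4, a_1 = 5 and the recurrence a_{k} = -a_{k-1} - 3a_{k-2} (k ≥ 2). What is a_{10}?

733

The ordinary generating function has denominator 1 + q + 3q^2.
Iterating the recurrence: a_0,…,a_{10} = 4, 5, -17, 2, 49, -55, -92, 257, 19, -790, 733.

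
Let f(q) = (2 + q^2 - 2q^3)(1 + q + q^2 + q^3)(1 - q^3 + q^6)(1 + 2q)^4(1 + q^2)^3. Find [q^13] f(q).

513

(2 + q^2 - 2q^3) has coefficients 2,0,1,-2 for degrees 0…3.
(1 + q + q^2 + q^3) has coefficients 1,1,1,1,0,0,0,0,0,0,0,0,0,0 for degrees 0…13.
Multiplying by (1 - q^3 + q^6) gives running coefficients 1,1,1,0,-1,-1,0,1,1,1,0,0,0,0 for degrees 0…13.
Multiplying by (1 + 2q)^4 gives running coefficients 1,9,33,64,71,39,-16,-55,-39,17,64,72,48,16 for degrees 0…13.
Finally multiplying by (1 + q^2)^3, the product of all factors after the first has coefficients 1,9,36,91,173,258,297,263,159,33,-30,-3,107,228 for degrees 0…13.
[q^13] = 2·228 + 1·(-3) − 2·(-30) = 513.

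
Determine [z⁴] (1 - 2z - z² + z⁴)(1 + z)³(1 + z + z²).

(1 - 2z - z² + z⁴) has coefficients 1,-2,-1,0,1 for degrees 0…4.
(1 + z)³ has coefficients 1,3,3,1,0 for degrees 0…4.
Finally multiplying by (1 + z + z²), the product of all factors after the first has coefficients 1,4,7,7,4 for degrees 0…4.
[z⁴] = 1·4 − 2·7 − 1·7 + 1·1 = -16.

-16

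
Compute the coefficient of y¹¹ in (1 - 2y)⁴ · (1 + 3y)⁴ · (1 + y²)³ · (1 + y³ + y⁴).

-2255

(1 - 2y)⁴ has coefficients 1,-8,24,-32,16 for degrees 0…4.
(1 + 3y)⁴ has coefficients 1,12,54,108,81,0,0,0,0,0,0,0 for degrees 0…11.
Multiplying by (1 + y²)³ gives running coefficients 1,12,57,144,246,360,406,336,297,108,81,0 for degrees 0…11.
Finally multiplying by (1 + y³ + y⁴), the product of all factors after the first has coefficients 1,12,57,145,259,429,607,726,903,874,823,633 for degrees 0…11.
[y¹¹] = 1·633 − 8·823 + 24·874 − 32·903 + 16·726 = -2255.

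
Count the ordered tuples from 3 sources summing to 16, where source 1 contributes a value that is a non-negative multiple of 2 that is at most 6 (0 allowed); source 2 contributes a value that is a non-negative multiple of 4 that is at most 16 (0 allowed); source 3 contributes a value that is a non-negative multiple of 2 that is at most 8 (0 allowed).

10

The generating function for the choices is (1 + t^2 + t^4 + t^6)·(1 + t^4 + t^8 + t^12 + t^16)·(1 + t^2 + t^4 + t^6 + t^8); the count is [t^16].
(1 + t^2 + t^4 + t^6) has coefficients 1,0,1,0,1,0,1 for degrees 0…6.
(1 + t^4 + t^8 + t^12 + t^16) has coefficients 1,0,0,0,1,0,0,0,1,0,0,0,1,0,0,0,1 for degrees 0…16.
Finally multiplying by (1 + t^2 + t^4 + t^6 + t^8), the product of all factors after the first has coefficients 1,0,1,0,2,0,2,0,3,0,2,0,3,0,2,0,3 for degrees 0…16.
[t^16] = 1·3 + 1·2 + 1·3 + 1·2 = 10.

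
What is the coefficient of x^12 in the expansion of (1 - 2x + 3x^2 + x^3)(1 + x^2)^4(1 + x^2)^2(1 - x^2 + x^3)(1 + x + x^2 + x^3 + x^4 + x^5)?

95

(1 - 2x + 3x^2 + x^3) has coefficients 1,-2,3,1 for degrees 0…3.
(1 + x^2)^4 has coefficients 1,0,4,0,6,0,4,0,1,0,0,0,0 for degrees 0…12.
Multiplying by (1 + x^2)^2 gives running coefficients 1,0,6,0,15,0,20,0,15,0,6,0,1 for degrees 0…12.
Multiplying by (1 - x^2 + x^3) gives running coefficients 1,0,5,1,9,6,5,15,-5,20,-9,15,-5 for degrees 0…12.
Finally multiplying by (1 + x + x^2 + x^3 + x^4 + x^5), the product of all factors after the first has coefficients 1,1,6,7,16,22,26,41,31,50,32,41,31 for degrees 0…12.
[x^12] = 1·31 − 2·41 + 3·32 + 1·50 = 95.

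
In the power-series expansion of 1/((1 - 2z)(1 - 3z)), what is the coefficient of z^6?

Partial fractions give a closed form: a_n = (-2)·2^n + (3)·3^n.
At n = 6: a_6 = 2059.

2059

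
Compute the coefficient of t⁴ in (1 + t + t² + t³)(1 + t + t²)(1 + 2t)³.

(1 + t + t² + t³) has coefficients 1,1,1,1 for degrees 0…3.
(1 + t + t²) has coefficients 1,1,1,0,0 for degrees 0…4.
Finally multiplying by (1 + 2t)³, the product of all factors after the first has coefficients 1,7,19,26,20 for degrees 0…4.
[t⁴] = 1·20 + 1·26 + 1·19 + 1·7 = 72.

72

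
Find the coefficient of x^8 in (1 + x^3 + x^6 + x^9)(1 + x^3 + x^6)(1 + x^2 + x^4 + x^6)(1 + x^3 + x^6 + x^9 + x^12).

(1 + x^3 + x^6 + x^9) has coefficients 1,0,0,1,0,0,1,0,0 for degrees 0…8.
(1 + x^3 + x^6) has coefficients 1,0,0,1,0,0,1,0,0 for degrees 0…8.
Multiplying by (1 + x^2 + x^4 + x^6) gives running coefficients 1,0,1,1,1,1,2,1,1 for degrees 0…8.
Finally multiplying by (1 + x^3 + x^6 + x^9 + x^12), the product of all factors after the first has coefficients 1,0,1,2,1,2,4,2,3 for degrees 0…8.
[x^8] = 1·3 + 1·2 + 1·1 = 6.

6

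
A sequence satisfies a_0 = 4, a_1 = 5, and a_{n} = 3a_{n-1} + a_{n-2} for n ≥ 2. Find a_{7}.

7385

The ordinary generating function has denominator 1 - 3q - q^2.
Iterating the recurrence: a_0,…,a_{7} = 4, 5, 19, 62, 205, 677, 2236, 7385.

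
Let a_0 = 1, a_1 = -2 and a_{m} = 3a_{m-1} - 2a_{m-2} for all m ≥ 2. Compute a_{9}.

The ordinary generating function has denominator 1 - 3q + 2q^2.
Iterating the recurrence: a_0,…,a_{9} = 1, -2, -8, -20, -44, -92, -188, -380, -764, -1532.

-1532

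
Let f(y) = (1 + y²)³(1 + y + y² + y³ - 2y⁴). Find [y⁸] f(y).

(1 + y²)³ has coefficients 1,0,3,0,3,0,1 for degrees 0…6.
(1 + y + y² + y³ - 2y⁴) has coefficients 1,1,1,1,-2,0,0,0,0 for degrees 0…8.
[y⁸] = 1·0 + 3·0 + 3·(-2) + 1·1 = -5.

-5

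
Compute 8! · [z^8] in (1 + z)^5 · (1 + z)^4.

The EGF product rule gives c_8 = Σ_{k_1+k_2=8} C(8; k_1,k_2) · ∏ g_i(k_i), where (1+z)^5 gives the falling factorial (5)_k; (1+z)^4 gives the falling factorial (4)_k.
g_1(k) for k = 0…8: 1, 5, 20, 60, 120, 120, 0, 0, 0.
g_2(k) for k = 0…8: 1, 4, 12, 24, 24, 0, 0, 0, 0.
c_8 = Σ_k C(8,k)·g_1(k)·g_2(8−k) = 70·120·24 + 56·120·24 = 201600 + 161280 = 362880.

362880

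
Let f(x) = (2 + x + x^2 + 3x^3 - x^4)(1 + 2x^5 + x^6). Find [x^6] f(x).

(2 + x + x^2 + 3x^3 - x^4) has coefficients 2,1,1,3,-1 for degrees 0…4.
(1 + 2x^5 + x^6) has coefficients 1,0,0,0,0,2,1 for degrees 0…6.
[x^6] = 2·1 + 1·2 + 1·0 + 3·0 − 1·0 = 4.

4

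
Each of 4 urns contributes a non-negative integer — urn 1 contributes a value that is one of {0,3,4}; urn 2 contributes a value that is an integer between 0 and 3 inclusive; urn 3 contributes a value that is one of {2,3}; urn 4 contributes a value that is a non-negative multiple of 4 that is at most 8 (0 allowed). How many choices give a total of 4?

The generating function for the choices is (1 + x^3 + x^4)·(1 + x + x^2 + x^3)·(x^2 + x^3)·(1 + x^4 + x^8); the count is [x^4].
(1 + x^3 + x^4) has coefficients 1,0,0,1,1 for degrees 0…4.
(1 + x + x^2 + x^3) has coefficients 1,1,1,1,0 for degrees 0…4.
Multiplying by (x^2 + x^3) gives running coefficients 0,0,1,2,2 for degrees 0…4.
Finally multiplying by (1 + x^4 + x^8), the product of all factors after the first has coefficients 0,0,1,2,2 for degrees 0…4.
[x^4] = 1·2 + 1·0 + 1·0 = 2.

2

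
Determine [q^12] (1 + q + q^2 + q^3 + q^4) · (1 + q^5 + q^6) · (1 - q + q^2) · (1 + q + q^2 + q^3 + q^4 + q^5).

8

(1 + q + q^2 + q^3 + q^4) has coefficients 1,1,1,1,1 for degrees 0…4.
(1 + q^5 + q^6) has coefficients 1,0,0,0,0,1,1,0,0,0,0,0,0 for degrees 0…12.
Multiplying by (1 - q + q^2) gives running coefficients 1,-1,1,0,0,1,0,0,1,0,0,0,0 for degrees 0…12.
Finally multiplying by (1 + q + q^2 + q^3 + q^4 + q^5), the product of all factors after the first has coefficients 1,0,1,1,1,2,1,2,2,2,2,1,1 for degrees 0…12.
[q^12] = 1·1 + 1·1 + 1·2 + 1·2 + 1·2 = 8.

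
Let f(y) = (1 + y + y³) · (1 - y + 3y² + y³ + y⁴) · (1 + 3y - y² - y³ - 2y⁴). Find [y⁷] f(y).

(1 + y + y³) has coefficients 1,1,0,1 for degrees 0…3.
(1 - y + 3y² + y³ + y⁴) has coefficients 1,-1,3,1,1,0,0,0 for degrees 0…7.
Finally multiplying by (1 + 3y - y² - y³ - 2y⁴), the product of all factors after the first has coefficients 1,2,-1,10,0,1,-8,-3 for degrees 0…7.
[y⁷] = 1·(-3) + 1·(-8) + 1·0 = -11.

-11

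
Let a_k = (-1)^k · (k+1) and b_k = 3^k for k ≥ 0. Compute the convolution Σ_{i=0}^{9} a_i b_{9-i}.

Write out a_i and b_{9-i} for i = 0,…,9 and sum the products.
Σ = 1·19683 − 2·6561 + 3·2187 − 4·729 + 5·243 − 6·81 + 7·27 − 8·9 + 9·3 − 10·1 = 11069.

11069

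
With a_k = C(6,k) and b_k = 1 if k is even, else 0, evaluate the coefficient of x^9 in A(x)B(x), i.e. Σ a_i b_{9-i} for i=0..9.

32

The convolution is the x^9 coefficient of A(x)B(x).
Σ = 1·0 + 6·1 + 15·0 + 20·1 + 15·0 + 6·1 + 1·0 + 0·1 + 0·0 + 0·1 = 32.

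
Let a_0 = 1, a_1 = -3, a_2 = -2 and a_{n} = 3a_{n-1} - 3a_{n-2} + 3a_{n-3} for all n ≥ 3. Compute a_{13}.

13041

The ordinary generating function has denominator 1 - 3x + 3x^2 - 3x^3.
Iterating the recurrence: a_0,…,a_{13} = 1, -3, -2, 6, 15, 21, 36, 90, 225, 513, 1134, 2538, 5751, 13041.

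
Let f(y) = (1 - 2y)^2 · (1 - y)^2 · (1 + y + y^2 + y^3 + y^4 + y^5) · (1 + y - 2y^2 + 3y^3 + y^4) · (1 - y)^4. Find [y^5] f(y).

(1 - 2y)^2 has coefficients 1,-4,4 for degrees 0…2.
(1 - y)^2 has coefficients 1,-2,1,0,0,0 for degrees 0…5.
Multiplying by (1 + y + y^2 + y^3 + y^4 + y^5) gives running coefficients 1,-1,0,0,0,0 for degrees 0…5.
Multiplying by (1 + y - 2y^2 + 3y^3 + y^4) gives running coefficients 1,0,-3,5,-2,-1 for degrees 0…5.
Finally multiplying by (1 - y)^4, the product of all factors after the first has coefficients 1,-4,3,13,-39,49 for degrees 0…5.
[y^5] = 1·49 − 4·(-39) + 4·13 = 257.

257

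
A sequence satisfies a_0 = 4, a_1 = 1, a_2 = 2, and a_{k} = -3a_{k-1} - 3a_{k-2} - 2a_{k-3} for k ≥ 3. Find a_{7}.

The ordinary generating function has denominator 1 + 3t + 3t^2 + 2t^3.
Iterating the recurrence: a_0,…,a_{7} = 4, 1, 2, -17, 43, -82, 151, -293.

-293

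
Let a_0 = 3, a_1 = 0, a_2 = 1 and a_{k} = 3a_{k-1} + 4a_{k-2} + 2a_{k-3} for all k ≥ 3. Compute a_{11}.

616663

The ordinary generating function has denominator 1 - 3x - 4x^2 - 2x^3.
Iterating the recurrence: a_0,…,a_{11} = 3, 0, 1, 9, 31, 131, 535, 2191, 8975, 36759, 150559, 616663.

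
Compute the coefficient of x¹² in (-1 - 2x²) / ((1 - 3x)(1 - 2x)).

-1936329

The denominator gives the recurrence a_n = 5a_(n−1) − 6a_(n−2) for n ≥ 3; the numerator fixes a_0 = -1, a_1 = -5, a_2 = -21.
Iterating: -1, -5, -21, -75, -249, -795, -2481, -7635, -23289, -70635, -213441, -643395, -1936329, so a_12 = -1936329.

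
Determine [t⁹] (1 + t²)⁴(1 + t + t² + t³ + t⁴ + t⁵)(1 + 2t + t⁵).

44

(1 + t²)⁴ has coefficients 1,0,4,0,6,0,4,0,1 for degrees 0…8.
(1 + t + t² + t³ + t⁴ + t⁵) has coefficients 1,1,1,1,1,1,0,0,0,0 for degrees 0…9.
Finally multiplying by (1 + 2t + t⁵), the product of all factors after the first has coefficients 1,3,3,3,3,4,3,1,1,1 for degrees 0…9.
[t⁹] = 1·1 + 4·1 + 6·4 + 4·3 + 1·3 = 44.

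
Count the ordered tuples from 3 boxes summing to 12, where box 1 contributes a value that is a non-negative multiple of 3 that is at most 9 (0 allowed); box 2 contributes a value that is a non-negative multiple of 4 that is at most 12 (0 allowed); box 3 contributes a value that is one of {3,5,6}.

The generating function for the choices is (1 + z^3 + z^6 + z^9)·(1 + z^4 + z^8 + z^12)·(z^3 + z^5 + z^6); the count is [z^12].
(1 + z^3 + z^6 + z^9) has coefficients 1,0,0,1,0,0,1,0,0,1 for degrees 0…9.
(1 + z^4 + z^8 + z^12) has coefficients 1,0,0,0,1,0,0,0,1,0,0,0,1 for degrees 0…12.
Finally multiplying by (z^3 + z^5 + z^6), the product of all factors after the first has coefficients 0,0,0,1,0,1,1,1,0,1,1,1,0 for degrees 0…12.
[z^12] = 1·0 + 1·1 + 1·1 + 1·1 = 3.

3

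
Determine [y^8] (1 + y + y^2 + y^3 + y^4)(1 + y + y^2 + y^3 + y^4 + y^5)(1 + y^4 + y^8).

(1 + y + y^2 + y^3 + y^4) has coefficients 1,1,1,1,1 for degrees 0…4.
(1 + y + y^2 + y^3 + y^4 + y^5) has coefficients 1,1,1,1,1,1,0,0,0 for degrees 0…8.
Finally multiplying by (1 + y^4 + y^8), the product of all factors after the first has coefficients 1,1,1,1,2,2,1,1,2 for degrees 0…8.
[y^8] = 1·2 + 1·1 + 1·1 + 1·2 + 1·2 = 8.

8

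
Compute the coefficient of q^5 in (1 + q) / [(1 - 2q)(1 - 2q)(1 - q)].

450

The denominator gives the recurrence a_n = 5a_(n−1) − 8a_(n−2) + 4a_(n−3) for n ≥ 3; the numerator fixes a_0 = 1, a_1 = 6, a_2 = 22.
Iterating: 1, 6, 22, 66, 178, 450, so a_5 = 450.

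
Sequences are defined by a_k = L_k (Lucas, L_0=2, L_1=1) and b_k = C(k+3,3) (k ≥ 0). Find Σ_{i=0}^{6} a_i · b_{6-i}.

541

This is [x^6] in the product of the two ordinary generating functions.
Σ = 2·84 + 1·56 + 3·35 + 4·20 + 7·10 + 11·4 + 18·1 = 541.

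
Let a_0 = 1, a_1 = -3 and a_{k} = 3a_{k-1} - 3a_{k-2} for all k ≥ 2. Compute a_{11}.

The ordinary generating function has denominator 1 - 3t + 3t^2.
Iterating the recurrence: a_0,…,a_{11} = 1, -3, -12, -27, -45, -54, -27, 81, 324, 729, 1215, 1458.

1458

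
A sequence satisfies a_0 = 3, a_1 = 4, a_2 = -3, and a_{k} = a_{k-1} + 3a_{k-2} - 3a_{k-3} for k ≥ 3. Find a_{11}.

The ordinary generating function has denominator 1 - z - 3z^2 + 3z^3.
Iterating the recurrence: a_0,…,a_{11} = 3, 4, -3, 0, -21, -12, -75, -48, -237, -156, -723, -480.

-480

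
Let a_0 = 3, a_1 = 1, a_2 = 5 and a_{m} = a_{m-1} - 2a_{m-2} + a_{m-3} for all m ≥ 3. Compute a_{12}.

58

The ordinary generating function has denominator 1 - y + 2y^2 - y^3.
Iterating the recurrence: a_0,…,a_{12} = 3, 1, 5, 6, -3, -10, 2, 19, 5, -31, -22, 45, 58.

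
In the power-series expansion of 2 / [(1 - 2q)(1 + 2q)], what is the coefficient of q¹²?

8192

The denominator gives the recurrence a_n = 4a_(n−2) for n ≥ 2; the numerator fixes a_0 = 2, a_1 = 0.
Iterating: 2, 0, 8, 0, 32, 0, 128, 0, 512, 0, 2048, 0, 8192, so a_12 = 8192.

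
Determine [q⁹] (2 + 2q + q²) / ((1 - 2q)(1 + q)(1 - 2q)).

10951

The denominator gives the recurrence a_n = 3a_(n−1) − 4a_(n−3) for n ≥ 3; the numerator fixes a_0 = 2, a_1 = 8, a_2 = 25.
Iterating: 2, 8, 25, 67, 169, 407, 953, 2183, 4921, 10951, so a_9 = 10951.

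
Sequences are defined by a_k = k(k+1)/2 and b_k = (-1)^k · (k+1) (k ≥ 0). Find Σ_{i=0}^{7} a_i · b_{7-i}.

10

Write out a_i and b_{7-i} for i = 0,…,7 and sum the products.
Σ = 0·(-8) + 1·7 + 3·(-6) + 6·5 + 10·(-4) + 15·3 + 21·(-2) + 28·1 = 10.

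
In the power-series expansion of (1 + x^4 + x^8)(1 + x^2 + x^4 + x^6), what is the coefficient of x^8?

(1 + x^4 + x^8) has coefficients 1,0,0,0,1,0,0,0,1 for degrees 0…8.
(1 + x^2 + x^4 + x^6) has coefficients 1,0,1,0,1,0,1,0,0 for degrees 0…8.
[x^8] = 1·0 + 1·1 + 1·1 = 2.

2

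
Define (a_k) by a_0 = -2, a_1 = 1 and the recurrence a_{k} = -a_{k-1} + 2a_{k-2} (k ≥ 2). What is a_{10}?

The ordinary generating function has denominator 1 + q - 2q^2.
Iterating the recurrence: a_0,…,a_{10} = -2, 1, -5, 7, -17, 31, -65, 127, -257, 511, -1025.

-1025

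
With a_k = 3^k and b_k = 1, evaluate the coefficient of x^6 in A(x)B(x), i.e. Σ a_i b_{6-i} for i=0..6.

Write out a_i and b_{6-i} for i = 0,…,6 and sum the products.
Σ = 1·1 + 3·1 + 9·1 + 27·1 + 81·1 + 243·1 + 729·1 = 1093.

1093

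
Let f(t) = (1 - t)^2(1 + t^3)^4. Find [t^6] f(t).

6

(1 - t)^2 has coefficients 1,-2,1 for degrees 0…2.
(1 + t^3)^4 has coefficients 1,0,0,4,0,0,6 for degrees 0…6.
[t^6] = 1·6 − 2·0 + 1·0 = 6.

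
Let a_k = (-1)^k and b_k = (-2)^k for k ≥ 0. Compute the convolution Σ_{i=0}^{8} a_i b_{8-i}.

Write out a_i and b_{8-i} for i = 0,…,8 and sum the products.
Σ = 1·256 − 1·(-128) + 1·64 − 1·(-32) + 1·16 − 1·(-8) + 1·4 − 1·(-2) + 1·1 = 511.

511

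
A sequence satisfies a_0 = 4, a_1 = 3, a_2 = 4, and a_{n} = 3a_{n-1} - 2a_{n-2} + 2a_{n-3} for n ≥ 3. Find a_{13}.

The ordinary generating function has denominator 1 - 3y + 2y^2 - 2y^3.
Iterating the recurrence: a_0,…,a_{13} = 4, 3, 4, 14, 40, 100, 248, 624, 1576, 3976, 10024, 25272, 63720, 160664.

160664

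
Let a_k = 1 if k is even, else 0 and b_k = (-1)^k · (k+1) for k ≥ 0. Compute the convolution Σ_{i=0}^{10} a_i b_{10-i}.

36

The convolution is the t^10 coefficient of A(t)B(t).
Σ = 1·11 + 0·(-10) + 1·9 + 0·(-8) + 1·7 + 0·(-6) + 1·5 + 0·(-4) + 1·3 + 0·(-2) + 1·1 = 36.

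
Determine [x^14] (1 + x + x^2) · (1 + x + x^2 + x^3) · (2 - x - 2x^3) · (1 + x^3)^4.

-32

(1 + x + x^2) has coefficients 1,1,1 for degrees 0…2.
(1 + x + x^2 + x^3) has coefficients 1,1,1,1,0,0,0,0,0,0,0,0,0,0,0 for degrees 0…14.
Multiplying by (2 - x - 2x^3) gives running coefficients 2,1,1,-1,-3,-2,-2,0,0,0,0,0,0,0,0 for degrees 0…14.
Finally multiplying by (1 + x^3)^4, the product of all factors after the first has coefficients 2,1,1,7,1,2,6,-6,-2,-6,-14,-8,-14,-11,-7 for degrees 0…14.
[x^14] = 1·(-7) + 1·(-11) + 1·(-14) = -32.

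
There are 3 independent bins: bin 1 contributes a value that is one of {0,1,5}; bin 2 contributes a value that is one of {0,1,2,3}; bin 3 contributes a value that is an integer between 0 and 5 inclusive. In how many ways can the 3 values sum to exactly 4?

8

The generating function for the choices is (1 + y + y^5)·(1 + y + y^2 + y^3)·(1 + y + y^2 + y^3 + y^4 + y^5); the count is [y^4].
(1 + y + y^5) has coefficients 1,1,0,0,0 for degrees 0…4.
(1 + y + y^2 + y^3) has coefficients 1,1,1,1,0 for degrees 0…4.
Finally multiplying by (1 + y + y^2 + y^3 + y^4 + y^5), the product of all factors after the first has coefficients 1,2,3,4,4 for degrees 0…4.
[y^4] = 1·4 + 1·4 = 8.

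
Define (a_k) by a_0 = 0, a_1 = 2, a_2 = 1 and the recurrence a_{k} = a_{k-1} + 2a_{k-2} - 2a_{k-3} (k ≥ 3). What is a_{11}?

95

The ordinary generating function has denominator 1 - y - 2y^2 + 2y^3.
Iterating the recurrence: a_0,…,a_{11} = 0, 2, 1, 5, 3, 11, 7, 23, 15, 47, 31, 95.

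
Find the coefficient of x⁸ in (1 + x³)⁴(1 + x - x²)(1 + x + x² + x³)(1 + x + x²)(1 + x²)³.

(1 + x³)⁴ has coefficients 1,0,0,4,0,0,6,0,0 for degrees 0…8.
(1 + x - x²) has coefficients 1,1,-1,0,0,0,0,0,0 for degrees 0…8.
Multiplying by (1 + x + x² + x³) gives running coefficients 1,2,1,1,0,-1,0,0,0 for degrees 0…8.
Multiplying by (1 + x + x²) gives running coefficients 1,3,4,4,2,0,-1,-1,0 for degrees 0…8.
Finally multiplying by (1 + x²)³, the product of all factors after the first has coefficients 1,3,7,13,17,21,18,14,7 for degrees 0…8.
[x⁸] = 1·7 + 4·21 + 6·7 = 133.

133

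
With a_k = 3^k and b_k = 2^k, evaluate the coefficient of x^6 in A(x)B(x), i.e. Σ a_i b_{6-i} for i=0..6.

Write out a_i and b_{6-i} for i = 0,…,6 and sum the products.
Σ = 1·64 + 3·32 + 9·16 + 27·8 + 81·4 + 243·2 + 729·1 = 2059.

2059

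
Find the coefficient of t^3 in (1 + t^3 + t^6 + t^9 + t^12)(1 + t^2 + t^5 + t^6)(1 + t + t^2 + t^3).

(1 + t^3 + t^6 + t^9 + t^12) has coefficients 1,0,0,1 for degrees 0…3.
(1 + t^2 + t^5 + t^6) has coefficients 1,0,1,0 for degrees 0…3.
Finally multiplying by (1 + t + t^2 + t^3), the product of all factors after the first has coefficients 1,1,2,2 for degrees 0…3.
[t^3] = 1·2 + 1·1 = 3.

3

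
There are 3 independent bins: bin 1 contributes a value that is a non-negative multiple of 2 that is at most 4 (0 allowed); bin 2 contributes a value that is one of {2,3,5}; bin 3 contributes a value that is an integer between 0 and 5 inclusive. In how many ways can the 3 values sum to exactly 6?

The generating function for the choices is (1 + x^2 + x^4)·(x^2 + x^3 + x^5)·(1 + x + x^2 + x^3 + x^4 + x^5); the count is [x^6].
(1 + x^2 + x^4) has coefficients 1,0,1,0,1 for degrees 0…4.
(x^2 + x^3 + x^5) has coefficients 0,0,1,1,0,1,0 for degrees 0…6.
Finally multiplying by (1 + x + x^2 + x^3 + x^4 + x^5), the product of all factors after the first has coefficients 0,0,1,2,2,3,3 for degrees 0…6.
[x^6] = 1·3 + 1·2 + 1·1 = 6.

6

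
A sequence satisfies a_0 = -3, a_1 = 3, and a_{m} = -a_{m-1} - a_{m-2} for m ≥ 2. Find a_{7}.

3

The ordinary generating function has denominator 1 + x + x^2.
Iterating the recurrence: a_0,…,a_{7} = -3, 3, 0, -3, 3, 0, -3, 3.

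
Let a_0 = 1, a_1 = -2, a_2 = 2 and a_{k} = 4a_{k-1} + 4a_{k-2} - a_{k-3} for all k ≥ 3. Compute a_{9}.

10463

The ordinary generating function has denominator 1 - 4q - 4q^2 + q^3.
Iterating the recurrence: a_0,…,a_{9} = 1, -2, 2, -1, 6, 18, 97, 454, 2186, 10463.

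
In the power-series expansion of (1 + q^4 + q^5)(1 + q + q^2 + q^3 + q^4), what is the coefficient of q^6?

2

(1 + q^4 + q^5) has coefficients 1,0,0,0,1,1 for degrees 0…5.
(1 + q + q^2 + q^3 + q^4) has coefficients 1,1,1,1,1,0,0 for degrees 0…6.
[q^6] = 1·0 + 1·1 + 1·1 = 2.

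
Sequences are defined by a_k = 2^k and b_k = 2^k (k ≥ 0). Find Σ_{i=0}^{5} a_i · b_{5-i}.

192

The convolution is the x^5 coefficient of A(x)B(x).
Σ = 1·32 + 2·16 + 4·8 + 8·4 + 16·2 + 32·1 = 192.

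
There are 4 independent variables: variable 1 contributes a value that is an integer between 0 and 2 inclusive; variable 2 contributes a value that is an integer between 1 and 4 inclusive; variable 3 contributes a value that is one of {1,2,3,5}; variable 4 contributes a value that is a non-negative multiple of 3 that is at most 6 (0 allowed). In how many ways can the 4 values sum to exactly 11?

The generating function for the choices is (1 + x + x²)·(x + x² + x³ + x⁴)·(x + x² + x³ + x⁵)·(1 + x³ + x⁶); the count is [x¹¹].
(1 + x + x²) has coefficients 1,1,1 for degrees 0…2.
(x + x² + x³ + x⁴) has coefficients 0,1,1,1,1,0,0,0,0,0,0,0 for degrees 0…11.
Multiplying by (x + x² + x³ + x⁵) gives running coefficients 0,0,1,2,3,3,3,2,1,1,0,0 for degrees 0…11.
Finally multiplying by (1 + x³ + x⁶), the product of all factors after the first has coefficients 0,0,1,2,3,4,5,5,5,6,5,4 for degrees 0…11.
[x¹¹] = 1·4 + 1·5 + 1·6 = 15.

15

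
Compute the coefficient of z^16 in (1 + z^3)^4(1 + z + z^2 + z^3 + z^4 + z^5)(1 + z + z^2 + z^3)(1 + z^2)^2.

(1 + z^3)^4 has coefficients 1,0,0,4,0,0,6,0,0,4,0,0,1 for degrees 0…12.
(1 + z + z^2 + z^3 + z^4 + z^5) has coefficients 1,1,1,1,1,1,0,0,0,0,0,0,0,0,0,0,0 for degrees 0…16.
Multiplying by (1 + z + z^2 + z^3) gives running coefficients 1,2,3,4,4,4,3,2,1,0,0,0,0,0,0,0,0 for degrees 0…16.
Finally multiplying by (1 + z^2)^2, the product of all factors after the first has coefficients 1,2,5,8,11,14,14,14,11,8,5,2,1,0,0,0,0 for degrees 0…16.
[z^16] = 1·0 + 4·0 + 6·5 + 4·14 + 1·11 = 97.

97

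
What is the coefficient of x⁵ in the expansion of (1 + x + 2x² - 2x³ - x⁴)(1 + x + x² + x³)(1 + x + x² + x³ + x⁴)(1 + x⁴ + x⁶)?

(1 + x + 2x² - 2x³ - x⁴) has coefficients 1,1,2,-2,-1 for degrees 0…4.
(1 + x + x² + x³) has coefficients 1,1,1,1,0,0 for degrees 0…5.
Multiplying by (1 + x + x² + x³ + x⁴) gives running coefficients 1,2,3,4,4,3 for degrees 0…5.
Finally multiplying by (1 + x⁴ + x⁶), the product of all factors after the first has coefficients 1,2,3,4,5,5 for degrees 0…5.
[x⁵] = 1·5 + 1·5 + 2·4 − 2·3 − 1·2 = 10.

10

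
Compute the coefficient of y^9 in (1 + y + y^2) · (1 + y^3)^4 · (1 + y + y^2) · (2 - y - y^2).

-2

(1 + y + y^2) has coefficients 1,1,1 for degrees 0…2.
(1 + y^3)^4 has coefficients 1,0,0,4,0,0,6,0,0,4 for degrees 0…9.
Multiplying by (1 + y + y^2) gives running coefficients 1,1,1,4,4,4,6,6,6,4 for degrees 0…9.
Finally multiplying by (2 - y - y^2), the product of all factors after the first has coefficients 2,1,0,6,3,0,4,2,0,-4 for degrees 0…9.
[y^9] = 1·(-4) + 1·0 + 1·2 = -2.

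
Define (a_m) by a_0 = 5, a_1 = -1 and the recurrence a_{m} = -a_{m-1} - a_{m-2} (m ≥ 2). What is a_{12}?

The ordinary generating function has denominator 1 + y + y^2.
Iterating the recurrence: a_0,…,a_{12} = 5, -1, -4, 5, -1, -4, 5, -1, -4, 5, -1, -4, 5.

5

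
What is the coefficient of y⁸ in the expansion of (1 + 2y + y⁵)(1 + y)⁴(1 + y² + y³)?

(1 + 2y + y⁵) has coefficients 1,2,0,0,0,1 for degrees 0…5.
(1 + y)⁴ has coefficients 1,4,6,4,1,0,0,0,0 for degrees 0…8.
Finally multiplying by (1 + y² + y³), the product of all factors after the first has coefficients 1,4,7,9,11,10,5,1,0 for degrees 0…8.
[y⁸] = 1·0 + 2·1 + 1·9 = 11.

11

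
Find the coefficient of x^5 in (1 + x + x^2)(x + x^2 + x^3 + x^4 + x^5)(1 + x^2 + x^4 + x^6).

7

(1 + x + x^2) has coefficients 1,1,1 for degrees 0…2.
(x + x^2 + x^3 + x^4 + x^5) has coefficients 0,1,1,1,1,1 for degrees 0…5.
Finally multiplying by (1 + x^2 + x^4 + x^6), the product of all factors after the first has coefficients 0,1,1,2,2,3 for degrees 0…5.
[x^5] = 1·3 + 1·2 + 1·2 = 7.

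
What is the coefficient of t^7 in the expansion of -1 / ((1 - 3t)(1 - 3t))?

-17496

The denominator gives the recurrence a_n = 6a_(n−1) − 9a_(n−2) for n ≥ 2; the numerator fixes a_0 = -1, a_1 = -6.
Iterating: -1, -6, -27, -108, -405, -1458, -5103, -17496, so a_7 = -17496.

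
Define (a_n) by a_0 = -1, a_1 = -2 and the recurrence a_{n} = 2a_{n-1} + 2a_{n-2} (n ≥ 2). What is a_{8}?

-2448

The ordinary generating function has denominator 1 - 2y - 2y^2.
Iterating the recurrence: a_0,…,a_{8} = -1, -2, -6, -16, -44, -120, -328, -896, -2448.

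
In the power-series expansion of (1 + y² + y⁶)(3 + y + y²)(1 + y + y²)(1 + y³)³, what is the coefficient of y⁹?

(1 + y² + y⁶) has coefficients 1,0,1,0,0,0,1 for degrees 0…6.
(3 + y + y²) has coefficients 3,1,1,0,0,0,0,0,0,0 for degrees 0…9.
Multiplying by (1 + y + y²) gives running coefficients 3,4,5,2,1,0,0,0,0,0 for degrees 0…9.
Finally multiplying by (1 + y³)³, the product of all factors after the first has coefficients 3,4,5,11,13,15,15,15,15,9 for degrees 0…9.
[y⁹] = 1·9 + 1·15 + 1·11 = 35.

35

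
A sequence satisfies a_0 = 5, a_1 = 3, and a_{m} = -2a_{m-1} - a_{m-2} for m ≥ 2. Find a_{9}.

67

The ordinary generating function has denominator 1 + 2q + q^2.
Iterating the recurrence: a_0,…,a_{9} = 5, 3, -11, 19, -27, 35, -43, 51, -59, 67.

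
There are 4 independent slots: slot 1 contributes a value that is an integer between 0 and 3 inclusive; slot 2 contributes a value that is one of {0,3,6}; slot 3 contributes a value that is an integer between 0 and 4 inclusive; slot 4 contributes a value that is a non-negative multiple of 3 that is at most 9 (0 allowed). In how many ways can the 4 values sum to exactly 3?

The generating function for the choices is (1 + t + t^2 + t^3)·(1 + t^3 + t^6)·(1 + t + t^2 + t^3 + t^4)·(1 + t^3 + t^6 + t^9); the count is [t^3].
(1 + t + t^2 + t^3) has coefficients 1,1,1,1 for degrees 0…3.
(1 + t^3 + t^6) has coefficients 1,0,0,1 for degrees 0…3.
Multiplying by (1 + t + t^2 + t^3 + t^4) gives running coefficients 1,1,1,2 for degrees 0…3.
Finally multiplying by (1 + t^3 + t^6 + t^9), the product of all factors after the first has coefficients 1,1,1,3 for degrees 0…3.
[t^3] = 1·3 + 1·1 + 1·1 + 1·1 = 6.

6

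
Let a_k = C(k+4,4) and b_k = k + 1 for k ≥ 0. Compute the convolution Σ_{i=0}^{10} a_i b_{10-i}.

8008

This is [x^10] in the product of the two ordinary generating functions.
Σ = 1·11 + 5·10 + 15·9 + 35·8 + 70·7 + 126·6 + 210·5 + 330·4 + 495·3 + 715·2 + 1001·1 = 8008.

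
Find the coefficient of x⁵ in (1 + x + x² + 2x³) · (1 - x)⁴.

9

(1 + x + x² + 2x³) has coefficients 1,1,1,2 for degrees 0…3.
(1 - x)⁴ has coefficients 1,-4,6,-4,1,0 for degrees 0…5.
[x⁵] = 1·0 + 1·1 + 1·(-4) + 2·6 = 9.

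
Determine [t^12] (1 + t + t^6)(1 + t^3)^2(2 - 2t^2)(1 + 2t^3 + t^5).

8

(1 + t + t^6) has coefficients 1,1,0,0,0,0,1 for degrees 0…6.
(1 + t^3)^2 has coefficients 1,0,0,2,0,0,1,0,0,0,0,0,0 for degrees 0…12.
Multiplying by (2 - 2t^2) gives running coefficients 2,0,-2,4,0,-4,2,0,-2,0,0,0,0 for degrees 0…12.
Finally multiplying by (1 + 2t^3 + t^5), the product of all factors after the first has coefficients 2,0,-2,8,0,-6,10,-2,-6,4,-4,-2,0 for degrees 0…12.
[t^12] = 1·0 + 1·(-2) + 1·10 = 8.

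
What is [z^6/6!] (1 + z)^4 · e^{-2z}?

The EGF product rule gives c_6 = Σ_{k_1+k_2=6} C(6; k_1,k_2) · ∏ g_i(k_i), where (1+z)^4 gives the falling factorial (4)_k; e^{-2z} gives (-2)^k.
g_1(k) for k = 0…6: 1, 4, 12, 24, 24, 0, 0.
g_2(k) for k = 0…6: 1, -2, 4, -8, 16, -32, 64.
c_6 = Σ_k C(6,k)·g_1(k)·g_2(6−k) = 1·1·64 + 6·4·(-32) + 15·12·16 + 20·24·(-8) + 15·24·4 = 64 − 768 + 2880 − 3840 + 1440 = -224.

-224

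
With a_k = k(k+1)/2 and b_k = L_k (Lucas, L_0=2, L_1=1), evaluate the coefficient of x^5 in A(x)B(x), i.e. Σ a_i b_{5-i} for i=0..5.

77

This is [x^5] in the product of the two ordinary generating functions.
Σ = 0·11 + 1·7 + 3·4 + 6·3 + 10·1 + 15·2 = 77.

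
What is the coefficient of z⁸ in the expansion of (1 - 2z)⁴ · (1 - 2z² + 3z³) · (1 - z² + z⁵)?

(1 - 2z)⁴ has coefficients 1,-8,24,-32,16 for degrees 0…4.
(1 - 2z² + 3z³) has coefficients 1,0,-2,3,0,0,0,0,0 for degrees 0…8.
Finally multiplying by (1 - z² + z⁵), the product of all factors after the first has coefficients 1,0,-3,3,2,-2,0,-2,3 for degrees 0…8.
[z⁸] = 1·3 − 8·(-2) + 24·0 − 32·(-2) + 16·2 = 115.

115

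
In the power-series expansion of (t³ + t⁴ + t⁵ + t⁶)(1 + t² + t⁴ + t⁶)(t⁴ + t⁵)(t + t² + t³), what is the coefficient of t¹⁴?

(t³ + t⁴ + t⁵ + t⁶) has coefficients 0,0,0,1,1,1,1 for degrees 0…6.
(1 + t² + t⁴ + t⁶) has coefficients 1,0,1,0,1,0,1,0,0,0,0,0,0,0,0 for degrees 0…14.
Multiplying by (t⁴ + t⁵) gives running coefficients 0,0,0,0,1,1,1,1,1,1,1,1,0,0,0 for degrees 0…14.
Finally multiplying by (t + t² + t³), the product of all factors after the first has coefficients 0,0,0,0,0,1,2,3,3,3,3,3,3,2,1 for degrees 0…14.
[t¹⁴] = 1·3 + 1·3 + 1·3 + 1·3 = 12.

12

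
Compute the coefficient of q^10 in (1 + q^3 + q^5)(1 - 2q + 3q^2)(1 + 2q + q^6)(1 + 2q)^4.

238

(1 + q^3 + q^5) has coefficients 1,0,0,1,0,1 for degrees 0…5.
(1 - 2q + 3q^2) has coefficients 1,-2,3,0,0,0,0,0,0,0,0 for degrees 0…10.
Multiplying by (1 + 2q + q^6) gives running coefficients 1,0,-1,6,0,0,1,-2,3,0,0 for degrees 0…10.
Finally multiplying by (1 + 2q)^4, the product of all factors after the first has coefficients 1,8,23,30,40,112,177,102,11,8,24 for degrees 0…10.
[q^10] = 1·24 + 1·102 + 1·112 = 238.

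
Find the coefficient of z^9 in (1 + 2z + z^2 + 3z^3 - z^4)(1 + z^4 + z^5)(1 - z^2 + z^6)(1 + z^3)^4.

24

(1 + 2z + z^2 + 3z^3 - z^4) has coefficients 1,2,1,3,-1 for degrees 0…4.
(1 + z^4 + z^5) has coefficients 1,0,0,0,1,1,0,0,0,0 for degrees 0…9.
Multiplying by (1 - z^2 + z^6) gives running coefficients 1,0,-1,0,1,1,0,-1,0,0 for degrees 0…9.
Finally multiplying by (1 + z^3)^4, the product of all factors after the first has coefficients 1,0,-1,4,1,-3,6,3,-2,4 for degrees 0…9.
[z^9] = 1·4 + 2·(-2) + 1·3 + 3·6 − 1·(-3) = 24.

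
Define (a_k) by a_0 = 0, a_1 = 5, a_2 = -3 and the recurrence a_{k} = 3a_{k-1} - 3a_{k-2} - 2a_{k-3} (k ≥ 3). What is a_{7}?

101

The ordinary generating function has denominator 1 - 3z + 3z^2 + 2z^3.
Iterating the recurrence: a_0,…,a_{7} = 0, 5, -3, -24, -73, -141, -156, 101.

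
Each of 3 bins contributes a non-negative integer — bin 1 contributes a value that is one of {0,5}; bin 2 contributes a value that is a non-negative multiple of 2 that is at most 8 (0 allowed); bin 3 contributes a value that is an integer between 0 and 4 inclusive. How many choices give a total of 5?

The generating function for the choices is (1 + x⁵)·(1 + x² + x⁴ + x⁶ + x⁸)·(1 + x + x² + x³ + x⁴); the count is [x⁵].
(1 + x⁵) has coefficients 1,0,0,0,0,1 for degrees 0…5.
(1 + x² + x⁴ + x⁶ + x⁸) has coefficients 1,0,1,0,1,0 for degrees 0…5.
Finally multiplying by (1 + x + x² + x³ + x⁴), the product of all factors after the first has coefficients 1,1,2,2,3,2 for degrees 0…5.
[x⁵] = 1·2 + 1·1 = 3.

3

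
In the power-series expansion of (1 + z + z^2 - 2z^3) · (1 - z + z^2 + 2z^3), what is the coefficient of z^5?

0

(1 + z + z^2 - 2z^3) has coefficients 1,1,1,-2 for degrees 0…3.
(1 - z + z^2 + 2z^3) has coefficients 1,-1,1,2,0,0 for degrees 0…5.
[z^5] = 1·0 + 1·0 + 1·2 − 2·1 = 0.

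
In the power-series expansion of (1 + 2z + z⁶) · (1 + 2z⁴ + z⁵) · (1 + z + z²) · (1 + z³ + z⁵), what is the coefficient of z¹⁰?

(1 + 2z + z⁶) has coefficients 1,2,0,0,0,0,1 for degrees 0…6.
(1 + 2z⁴ + z⁵) has coefficients 1,0,0,0,2,1,0,0,0,0,0 for degrees 0…10.
Multiplying by (1 + z + z²) gives running coefficients 1,1,1,0,2,3,3,1,0,0,0 for degrees 0…10.
Finally multiplying by (1 + z³ + z⁵), the product of all factors after the first has coefficients 1,1,1,1,3,5,4,4,3,5,4 for degrees 0…10.
[z¹⁰] = 1·4 + 2·5 + 1·3 = 17.

17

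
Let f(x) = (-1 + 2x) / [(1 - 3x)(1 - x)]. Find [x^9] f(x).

-9842

Partial fractions give a closed form: a_n = (-1/2)·3^n + (-1/2)·1^n.
At n = 9: a_9 = -9842.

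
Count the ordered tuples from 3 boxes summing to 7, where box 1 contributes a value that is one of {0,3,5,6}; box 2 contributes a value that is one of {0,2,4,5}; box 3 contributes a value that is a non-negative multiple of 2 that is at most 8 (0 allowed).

6

The generating function for the choices is (1 + t^3 + t^5 + t^6)·(1 + t^2 + t^4 + t^5)·(1 + t^2 + t^4 + t^6 + t^8); the count is [t^7].
(1 + t^3 + t^5 + t^6) has coefficients 1,0,0,1,0,1,1 for degrees 0…6.
(1 + t^2 + t^4 + t^5) has coefficients 1,0,1,0,1,1,0,0 for degrees 0…7.
Finally multiplying by (1 + t^2 + t^4 + t^6 + t^8), the product of all factors after the first has coefficients 1,0,2,0,3,1,3,1 for degrees 0…7.
[t^7] = 1·1 + 1·3 + 1·2 + 1·0 = 6.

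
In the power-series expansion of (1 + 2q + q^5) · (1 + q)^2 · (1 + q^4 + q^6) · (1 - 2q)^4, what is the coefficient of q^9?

-45

(1 + 2q + q^5) has coefficients 1,2,0,0,0,1 for degrees 0…5.
(1 + q)^2 has coefficients 1,2,1,0,0,0,0,0,0,0 for degrees 0…9.
Multiplying by (1 + q^4 + q^6) gives running coefficients 1,2,1,0,1,2,2,2,1,0 for degrees 0…9.
Finally multiplying by (1 - 2q)^4, the product of all factors after the first has coefficients 1,-6,9,8,-23,-6,26,2,-15,8 for degrees 0…9.
[q^9] = 1·8 + 2·(-15) + 1·(-23) = -45.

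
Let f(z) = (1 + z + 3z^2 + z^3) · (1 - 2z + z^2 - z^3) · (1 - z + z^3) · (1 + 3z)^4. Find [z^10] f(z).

(1 + z + 3z^2 + z^3) has coefficients 1,1,3,1 for degrees 0…3.
(1 - 2z + z^2 - z^3) has coefficients 1,-2,1,-1,0,0,0,0,0,0,0 for degrees 0…10.
Multiplying by (1 - z + z^3) gives running coefficients 1,-3,3,-1,-1,1,-1,0,0,0,0 for degrees 0…10.
Finally multiplying by (1 + 3z)^4, the product of all factors after the first has coefficients 1,9,21,-19,-94,16,92,-147,-27,-27,-81 for degrees 0…10.
[z^10] = 1·(-81) + 1·(-27) + 3·(-27) + 1·(-147) = -336.

-336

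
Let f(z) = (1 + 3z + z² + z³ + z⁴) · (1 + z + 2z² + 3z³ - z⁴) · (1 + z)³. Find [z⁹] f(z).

(1 + 3z + z² + z³ + z⁴) has coefficients 1,3,1,1,1 for degrees 0…4.
(1 + z + 2z² + 3z³ - z⁴) has coefficients 1,1,2,3,-1,0,0,0,0,0 for degrees 0…9.
Finally multiplying by (1 + z)³, the product of all factors after the first has coefficients 1,4,8,13,15,8,0,-1,0,0 for degrees 0…9.
[z⁹] = 1·0 + 3·0 + 1·(-1) + 1·0 + 1·8 = 7.

7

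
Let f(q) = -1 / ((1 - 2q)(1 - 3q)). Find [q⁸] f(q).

Partial fractions give a closed form: a_n = (2)·2^n + (-3)·3^n.
At n = 8: a_8 = -19171.

-19171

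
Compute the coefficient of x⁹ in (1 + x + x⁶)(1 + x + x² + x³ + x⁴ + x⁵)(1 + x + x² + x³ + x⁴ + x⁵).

9

(1 + x + x⁶) has coefficients 1,1,0,0,0,0,1 for degrees 0…6.
(1 + x + x² + x³ + x⁴ + x⁵) has coefficients 1,1,1,1,1,1,0,0,0,0 for degrees 0…9.
Finally multiplying by (1 + x + x² + x³ + x⁴ + x⁵), the product of all factors after the first has coefficients 1,2,3,4,5,6,5,4,3,2 for degrees 0…9.
[x⁹] = 1·2 + 1·3 + 1·4 = 9.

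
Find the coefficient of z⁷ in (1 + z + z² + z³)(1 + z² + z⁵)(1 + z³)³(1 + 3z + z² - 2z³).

(1 + z + z² + z³) has coefficients 1,1,1,1 for degrees 0…3.
(1 + z² + z⁵) has coefficients 1,0,1,0,0,1,0,0 for degrees 0…7.
Multiplying by (1 + z³)³ gives running coefficients 1,0,1,3,0,4,3,0 for degrees 0…7.
Finally multiplying by (1 + 3z + z² - 2z³), the product of all factors after the first has coefficients 1,3,2,4,10,5,9,13 for degrees 0…7.
[z⁷] = 1·13 + 1·9 + 1·5 + 1·10 = 37.

37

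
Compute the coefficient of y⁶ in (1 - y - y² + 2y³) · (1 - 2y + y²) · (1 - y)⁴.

-48

(1 - y - y² + 2y³) has coefficients 1,-1,-1,2 for degrees 0…3.
(1 - 2y + y²) has coefficients 1,-2,1,0,0,0,0 for degrees 0…6.
Finally multiplying by (1 - y)⁴, the product of all factors after the first has coefficients 1,-6,15,-20,15,-6,1 for degrees 0…6.
[y⁶] = 1·1 − 1·(-6) − 1·15 + 2·(-20) = -48.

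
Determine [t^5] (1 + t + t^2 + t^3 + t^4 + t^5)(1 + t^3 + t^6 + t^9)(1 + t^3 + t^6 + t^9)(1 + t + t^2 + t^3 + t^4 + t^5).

12

(1 + t + t^2 + t^3 + t^4 + t^5) has coefficients 1,1,1,1,1,1 for degrees 0…5.
(1 + t^3 + t^6 + t^9) has coefficients 1,0,0,1,0,0 for degrees 0…5.
Multiplying by (1 + t^3 + t^6 + t^9) gives running coefficients 1,0,0,2,0,0 for degrees 0…5.
Finally multiplying by (1 + t + t^2 + t^3 + t^4 + t^5), the product of all factors after the first has coefficients 1,1,1,3,3,3 for degrees 0…5.
[t^5] = 1·3 + 1·3 + 1·3 + 1·1 + 1·1 + 1·1 = 12.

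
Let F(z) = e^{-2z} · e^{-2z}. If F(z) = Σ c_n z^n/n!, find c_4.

256

The EGF product rule gives c_4 = Σ_{k_1+k_2=4} C(4; k_1,k_2) · ∏ g_i(k_i), where e^{-2z} gives (-2)^k; e^{-2z} gives (-2)^k.
g_1(k) for k = 0…4: 1, -2, 4, -8, 16.
g_2(k) for k = 0…4: 1, -2, 4, -8, 16.
c_4 = Σ_k C(4,k)·g_1(k)·g_2(4−k) = 1·1·16 + 4·(-2)·(-8) + 6·4·4 + 4·(-8)·(-2) + 1·16·1 = 16 + 64 + 96 + 64 + 16 = 256.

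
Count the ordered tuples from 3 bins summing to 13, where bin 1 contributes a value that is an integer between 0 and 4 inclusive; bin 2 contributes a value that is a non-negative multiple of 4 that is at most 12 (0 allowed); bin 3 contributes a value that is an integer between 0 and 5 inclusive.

The generating function for the choices is (1 + t + t² + t³ + t⁴)·(1 + t⁴ + t⁸ + t¹²)·(1 + t + t² + t³ + t⁴ + t⁵); the count is [t¹³].
(1 + t + t² + t³ + t⁴) has coefficients 1,1,1,1,1 for degrees 0…4.
(1 + t⁴ + t⁸ + t¹²) has coefficients 1,0,0,0,1,0,0,0,1,0,0,0,1,0 for degrees 0…13.
Finally multiplying by (1 + t + t² + t³ + t⁴ + t⁵), the product of all factors after the first has coefficients 1,1,1,1,2,2,1,1,2,2,1,1,2,2 for degrees 0…13.
[t¹³] = 1·2 + 1·2 + 1·1 + 1·1 + 1·2 = 8.

8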